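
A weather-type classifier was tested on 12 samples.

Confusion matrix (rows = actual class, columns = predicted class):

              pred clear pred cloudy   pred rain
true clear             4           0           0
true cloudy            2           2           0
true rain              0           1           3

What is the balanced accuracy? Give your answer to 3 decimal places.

0.750

Balanced accuracy = mean of per-class recall.
  clear: recall = 4/4 = 1.0000
  cloudy: recall = 2/4 = 0.5000
  rain: recall = 3/4 = 0.7500
Mean = (1.0000 + 0.5000 + 0.7500) / 3 = 0.750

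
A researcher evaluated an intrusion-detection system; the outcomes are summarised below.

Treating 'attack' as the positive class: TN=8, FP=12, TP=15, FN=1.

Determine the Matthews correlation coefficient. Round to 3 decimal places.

0.387

MCC = (TP·TN − FP·FN) / √((TP+FP)(TP+FN)(TN+FP)(TN+FN))
Numerator = 15·8 − 12·1 = 108
Denominator = √(27·16·20·9) = √77760 = 278.8548
MCC = 108 / 278.8548 = 0.387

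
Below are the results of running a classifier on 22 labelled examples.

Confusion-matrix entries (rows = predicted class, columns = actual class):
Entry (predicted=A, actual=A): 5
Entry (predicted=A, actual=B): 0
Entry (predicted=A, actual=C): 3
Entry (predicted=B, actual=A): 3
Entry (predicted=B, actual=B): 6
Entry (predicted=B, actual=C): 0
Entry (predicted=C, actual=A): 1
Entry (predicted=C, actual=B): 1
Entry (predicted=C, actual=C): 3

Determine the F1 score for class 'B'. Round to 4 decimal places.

0.7500

Take TP from the diagonal, FP from the rest of the 'B' prediction marginal, FN from the rest of the 'B' actual marginal.
F1 score = 2·TP/(2·TP+FP+FN).
B: TP=6, FP=3+0=3, FN=0+1=1 → 12/16 = 0.75000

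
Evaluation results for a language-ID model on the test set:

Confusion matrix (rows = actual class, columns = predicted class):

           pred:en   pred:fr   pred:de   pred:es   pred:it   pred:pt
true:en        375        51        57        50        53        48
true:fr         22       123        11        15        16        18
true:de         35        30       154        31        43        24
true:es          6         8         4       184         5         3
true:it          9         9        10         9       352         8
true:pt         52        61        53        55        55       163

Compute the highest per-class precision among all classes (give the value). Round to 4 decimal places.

Per-class precision (TP/(TP+FP)):
  en: TP=375, FP=22+35+6+9+52=124 → 375/499 = 0.75150
  fr: TP=123, FP=51+30+8+9+61=159 → 123/282 = 0.43617
  de: TP=154, FP=57+11+4+10+53=135 → 154/289 = 0.53287
  es: TP=184, FP=50+15+31+9+55=160 → 184/344 = 0.53488
  it: TP=352, FP=53+16+43+5+55=172 → 352/524 = 0.67176
  pt: TP=163, FP=48+18+24+3+8=101 → 163/264 = 0.61742
Highest is class 'en' with precision = 0.7515.

0.7515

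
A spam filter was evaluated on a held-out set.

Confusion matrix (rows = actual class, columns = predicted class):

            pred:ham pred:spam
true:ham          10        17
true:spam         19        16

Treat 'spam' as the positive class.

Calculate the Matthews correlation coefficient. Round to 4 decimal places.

MCC = (TP·TN − FP·FN) / √((TP+FP)(TP+FN)(TN+FP)(TN+FN))
Numerator = 16·10 − 17·19 = -163
Denominator = √(33·35·27·29) = √904365 = 950.9811
MCC = -163 / 950.9811 = -0.1714

-0.1714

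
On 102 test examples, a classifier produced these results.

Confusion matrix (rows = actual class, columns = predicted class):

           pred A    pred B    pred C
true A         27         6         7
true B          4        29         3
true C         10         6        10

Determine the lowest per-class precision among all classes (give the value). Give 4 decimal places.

0.5000

Per-class precision (TP/(TP+FP)):
  A: TP=27, FP=4+10=14 → 27/41 = 0.65854
  B: TP=29, FP=6+6=12 → 29/41 = 0.70732
  C: TP=10, FP=7+3=10 → 10/20 = 0.50000
Lowest is class 'C' with precision = 0.5000.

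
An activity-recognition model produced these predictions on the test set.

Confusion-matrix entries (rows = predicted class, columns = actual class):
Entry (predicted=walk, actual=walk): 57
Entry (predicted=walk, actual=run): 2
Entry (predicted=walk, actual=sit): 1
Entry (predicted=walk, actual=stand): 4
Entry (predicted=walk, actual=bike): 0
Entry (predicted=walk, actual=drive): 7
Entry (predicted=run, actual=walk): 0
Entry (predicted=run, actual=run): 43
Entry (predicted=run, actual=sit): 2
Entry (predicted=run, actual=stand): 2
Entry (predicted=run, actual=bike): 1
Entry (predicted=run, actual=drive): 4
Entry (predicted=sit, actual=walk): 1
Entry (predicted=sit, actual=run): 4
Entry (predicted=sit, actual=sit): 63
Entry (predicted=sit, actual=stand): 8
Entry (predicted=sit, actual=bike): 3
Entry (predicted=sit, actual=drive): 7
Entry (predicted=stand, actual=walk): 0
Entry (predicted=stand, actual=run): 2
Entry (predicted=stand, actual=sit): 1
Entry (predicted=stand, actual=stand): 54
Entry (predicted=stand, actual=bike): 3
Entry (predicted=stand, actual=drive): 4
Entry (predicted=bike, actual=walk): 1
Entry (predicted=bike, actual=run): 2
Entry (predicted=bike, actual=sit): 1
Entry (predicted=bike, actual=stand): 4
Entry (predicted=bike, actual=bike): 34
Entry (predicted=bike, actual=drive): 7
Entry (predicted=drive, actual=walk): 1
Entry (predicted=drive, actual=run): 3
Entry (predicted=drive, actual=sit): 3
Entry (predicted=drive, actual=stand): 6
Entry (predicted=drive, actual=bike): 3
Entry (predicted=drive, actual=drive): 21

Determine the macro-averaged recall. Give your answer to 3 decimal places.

0.748

Per-class recall (TP/(TP+FN)):
  walk: TP=57, FN=0+1+0+1+1=3 → 57/60 = 0.9500
  run: TP=43, FN=2+4+2+2+3=13 → 43/56 = 0.7679
  sit: TP=63, FN=1+2+1+1+3=8 → 63/71 = 0.8873
  stand: TP=54, FN=4+2+8+4+6=24 → 54/78 = 0.6923
  bike: TP=34, FN=0+1+3+3+3=10 → 34/44 = 0.7727
  drive: TP=21, FN=7+4+7+4+7=29 → 21/50 = 0.4200
Macro-recall = mean = (0.9500 + 0.7679 + 0.8873 + 0.6923 + 0.7727 + 0.4200) / 6 = 0.748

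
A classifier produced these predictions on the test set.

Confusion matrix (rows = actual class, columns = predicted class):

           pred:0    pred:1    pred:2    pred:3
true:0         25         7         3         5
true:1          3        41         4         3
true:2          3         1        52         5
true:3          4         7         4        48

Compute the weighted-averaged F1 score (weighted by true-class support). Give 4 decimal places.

Per-class F1 score (2·TP/(2·TP+FP+FN)):
  0: TP=25, FP=3+3+4=10, FN=7+3+5=15 → 50/75 = 0.66667
  1: TP=41, FP=7+1+7=15, FN=3+4+3=10 → 82/107 = 0.76636
  2: TP=52, FP=3+4+4=11, FN=3+1+5=9 → 104/124 = 0.83871
  3: TP=48, FP=5+3+5=13, FN=4+7+4=15 → 96/124 = 0.77419
Weighted-F1 score = Σ (supportᵢ/N)·F1 scoreᵢ with N=215: (40/215)·0.66667 + (51/215)·0.76636 + (61/215)·0.83871 + (63/215)·0.77419 = 0.7706

0.7706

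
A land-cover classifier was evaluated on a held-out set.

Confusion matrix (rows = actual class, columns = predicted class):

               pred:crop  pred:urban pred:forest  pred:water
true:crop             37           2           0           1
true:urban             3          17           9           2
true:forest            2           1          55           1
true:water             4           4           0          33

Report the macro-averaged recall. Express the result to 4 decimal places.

0.8026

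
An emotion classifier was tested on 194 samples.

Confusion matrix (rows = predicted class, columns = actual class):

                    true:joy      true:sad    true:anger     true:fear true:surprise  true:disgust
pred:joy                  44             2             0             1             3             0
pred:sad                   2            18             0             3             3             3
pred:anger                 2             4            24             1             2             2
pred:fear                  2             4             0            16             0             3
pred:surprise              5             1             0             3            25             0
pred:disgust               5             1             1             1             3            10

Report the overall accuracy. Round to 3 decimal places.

Accuracy = trace / total = (44+18+24+16+25+10=137) / 194 = 137/194 = 0.706

0.706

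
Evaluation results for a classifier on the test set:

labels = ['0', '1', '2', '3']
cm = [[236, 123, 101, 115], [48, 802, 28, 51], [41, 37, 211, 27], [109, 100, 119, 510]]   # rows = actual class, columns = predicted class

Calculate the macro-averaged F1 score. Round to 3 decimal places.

0.620

Per-class F1 score (2·TP/(2·TP+FP+FN)):
  0: TP=236, FP=48+41+109=198, FN=123+101+115=339 → 472/1009 = 0.4678
  1: TP=802, FP=123+37+100=260, FN=48+28+51=127 → 1604/1991 = 0.8056
  2: TP=211, FP=101+28+119=248, FN=41+37+27=105 → 422/775 = 0.5445
  3: TP=510, FP=115+51+27=193, FN=109+100+119=328 → 1020/1541 = 0.6619
Macro-F1 score = mean = (0.4678 + 0.8056 + 0.5445 + 0.6619) / 4 = 0.620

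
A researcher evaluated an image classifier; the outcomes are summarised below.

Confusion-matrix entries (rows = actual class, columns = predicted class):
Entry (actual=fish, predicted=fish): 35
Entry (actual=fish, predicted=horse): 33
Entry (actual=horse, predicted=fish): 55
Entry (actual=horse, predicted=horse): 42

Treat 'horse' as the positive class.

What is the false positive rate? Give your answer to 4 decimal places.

0.4853

FPR = FP/(FP+TN) = 33/(33+35) = 0.4853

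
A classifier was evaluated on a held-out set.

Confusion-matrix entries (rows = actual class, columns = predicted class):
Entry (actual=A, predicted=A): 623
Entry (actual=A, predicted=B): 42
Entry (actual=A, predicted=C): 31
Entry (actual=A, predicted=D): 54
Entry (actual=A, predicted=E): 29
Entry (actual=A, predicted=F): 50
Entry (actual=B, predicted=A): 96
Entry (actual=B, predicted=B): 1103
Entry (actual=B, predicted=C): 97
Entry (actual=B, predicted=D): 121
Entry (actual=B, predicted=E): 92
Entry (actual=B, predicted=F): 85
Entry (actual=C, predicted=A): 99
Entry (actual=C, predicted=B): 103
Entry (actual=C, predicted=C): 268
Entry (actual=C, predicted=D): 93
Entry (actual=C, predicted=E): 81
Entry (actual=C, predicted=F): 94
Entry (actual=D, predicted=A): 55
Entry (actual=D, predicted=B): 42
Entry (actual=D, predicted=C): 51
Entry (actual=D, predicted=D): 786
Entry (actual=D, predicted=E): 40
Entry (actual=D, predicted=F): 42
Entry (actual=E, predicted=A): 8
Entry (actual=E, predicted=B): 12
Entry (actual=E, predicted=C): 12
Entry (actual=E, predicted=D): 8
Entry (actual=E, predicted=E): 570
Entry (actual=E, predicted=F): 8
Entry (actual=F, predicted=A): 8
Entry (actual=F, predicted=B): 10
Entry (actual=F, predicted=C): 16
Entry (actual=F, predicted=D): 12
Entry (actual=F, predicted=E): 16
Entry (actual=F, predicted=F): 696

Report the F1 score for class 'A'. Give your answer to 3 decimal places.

0.725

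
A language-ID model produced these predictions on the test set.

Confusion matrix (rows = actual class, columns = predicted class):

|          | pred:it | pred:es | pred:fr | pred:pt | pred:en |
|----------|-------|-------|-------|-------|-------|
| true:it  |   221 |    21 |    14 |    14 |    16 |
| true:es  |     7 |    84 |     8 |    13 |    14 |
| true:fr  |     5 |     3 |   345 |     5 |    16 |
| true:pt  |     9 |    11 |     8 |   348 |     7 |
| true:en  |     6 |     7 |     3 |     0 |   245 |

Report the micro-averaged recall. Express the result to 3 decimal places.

Micro-averaging pools counts across classes: ΣTP=1243, ΣFP=187, ΣFN=187.
Micro-recall = TP/(TP+FN) on pooled counts = 0.869 (equals overall accuracy in single-label multiclass).

0.869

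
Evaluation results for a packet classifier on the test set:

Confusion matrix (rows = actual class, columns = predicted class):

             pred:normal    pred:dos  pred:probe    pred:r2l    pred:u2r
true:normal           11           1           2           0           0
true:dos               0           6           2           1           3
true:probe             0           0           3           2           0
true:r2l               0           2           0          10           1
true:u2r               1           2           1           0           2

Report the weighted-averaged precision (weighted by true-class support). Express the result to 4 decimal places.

Per-class precision (TP/(TP+FP)):
  normal: TP=11, FP=0+0+0+1=1 → 11/12 = 0.91667
  dos: TP=6, FP=1+0+2+2=5 → 6/11 = 0.54545
  probe: TP=3, FP=2+2+0+1=5 → 3/8 = 0.37500
  r2l: TP=10, FP=0+1+2+0=3 → 10/13 = 0.76923
  u2r: TP=2, FP=0+3+0+1=4 → 2/6 = 0.33333
Weighted-precision = Σ (supportᵢ/N)·precisionᵢ with N=50: (14/50)·0.91667 + (12/50)·0.54545 + (5/50)·0.37500 + (13/50)·0.76923 + (6/50)·0.33333 = 0.6651

0.6651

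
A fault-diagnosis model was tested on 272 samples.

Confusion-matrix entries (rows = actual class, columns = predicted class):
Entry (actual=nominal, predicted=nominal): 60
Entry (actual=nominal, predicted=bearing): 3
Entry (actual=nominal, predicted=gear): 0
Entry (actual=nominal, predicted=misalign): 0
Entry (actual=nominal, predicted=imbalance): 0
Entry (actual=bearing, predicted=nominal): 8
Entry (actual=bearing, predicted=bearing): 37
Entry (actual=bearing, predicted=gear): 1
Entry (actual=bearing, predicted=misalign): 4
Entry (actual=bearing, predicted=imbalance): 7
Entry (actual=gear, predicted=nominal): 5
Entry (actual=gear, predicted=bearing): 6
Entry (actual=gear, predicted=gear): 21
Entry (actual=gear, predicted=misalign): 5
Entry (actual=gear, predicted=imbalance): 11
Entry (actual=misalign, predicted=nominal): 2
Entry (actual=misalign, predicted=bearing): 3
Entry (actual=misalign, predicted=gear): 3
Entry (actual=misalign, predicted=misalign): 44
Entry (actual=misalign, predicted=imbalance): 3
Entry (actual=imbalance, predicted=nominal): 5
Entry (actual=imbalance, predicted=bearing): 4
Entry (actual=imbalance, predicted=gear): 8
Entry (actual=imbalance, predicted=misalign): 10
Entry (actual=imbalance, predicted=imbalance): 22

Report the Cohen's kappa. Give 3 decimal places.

Observed agreement pₒ = trace/N = 184/272 = 0.6765
Expected agreement pₑ = Σ (rowᵢ·colᵢ)/N² = (63·80 + 57·53 + 48·33 + 55·63 + 49·43)/272² = 0.2057
κ = (pₒ − pₑ)/(1 − pₑ) = (0.6765 − 0.2057)/(1 − 0.2057) = 0.593

0.593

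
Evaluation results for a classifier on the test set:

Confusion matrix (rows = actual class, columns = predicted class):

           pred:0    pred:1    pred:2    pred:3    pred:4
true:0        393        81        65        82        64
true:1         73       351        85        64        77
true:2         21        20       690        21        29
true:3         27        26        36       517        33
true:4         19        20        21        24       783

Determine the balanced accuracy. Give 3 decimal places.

Balanced accuracy = mean of per-class recall.
  0: recall = 393/685 = 0.5737
  1: recall = 351/650 = 0.5400
  2: recall = 690/781 = 0.8835
  3: recall = 517/639 = 0.8091
  4: recall = 783/867 = 0.9031
Mean = (0.5737 + 0.5400 + 0.8835 + 0.8091 + 0.9031) / 5 = 0.742

0.742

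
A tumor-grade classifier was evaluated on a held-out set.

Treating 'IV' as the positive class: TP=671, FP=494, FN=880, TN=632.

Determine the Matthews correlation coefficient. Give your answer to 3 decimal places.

-0.006

MCC = (TP·TN − FP·FN) / √((TP+FP)(TP+FN)(TN+FP)(TN+FN))
Numerator = 671·632 − 494·880 = -10648
Denominator = √(1165·1551·1126·1512) = √3076294470480 = 1753936.8491
MCC = -10648 / 1753936.8491 = -0.006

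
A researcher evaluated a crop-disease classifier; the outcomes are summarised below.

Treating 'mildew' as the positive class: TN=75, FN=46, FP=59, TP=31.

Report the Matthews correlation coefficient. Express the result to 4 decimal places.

MCC = (TP·TN − FP·FN) / √((TP+FP)(TP+FN)(TN+FP)(TN+FN))
Numerator = 31·75 − 59·46 = -389
Denominator = √(90·77·134·121) = √112363020 = 10600.1425
MCC = -389 / 10600.1425 = -0.0367

-0.0367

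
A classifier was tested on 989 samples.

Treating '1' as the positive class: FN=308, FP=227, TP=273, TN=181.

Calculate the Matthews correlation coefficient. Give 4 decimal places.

MCC = (TP·TN − FP·FN) / √((TP+FP)(TP+FN)(TN+FP)(TN+FN))
Numerator = 273·181 − 227·308 = -20503
Denominator = √(500·581·408·489) = √57958236000 = 240745.1682
MCC = -20503 / 240745.1682 = -0.0852

-0.0852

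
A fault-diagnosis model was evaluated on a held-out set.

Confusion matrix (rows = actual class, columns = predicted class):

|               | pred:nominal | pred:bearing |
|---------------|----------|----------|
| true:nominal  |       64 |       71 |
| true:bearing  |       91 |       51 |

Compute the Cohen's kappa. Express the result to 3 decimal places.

-0.166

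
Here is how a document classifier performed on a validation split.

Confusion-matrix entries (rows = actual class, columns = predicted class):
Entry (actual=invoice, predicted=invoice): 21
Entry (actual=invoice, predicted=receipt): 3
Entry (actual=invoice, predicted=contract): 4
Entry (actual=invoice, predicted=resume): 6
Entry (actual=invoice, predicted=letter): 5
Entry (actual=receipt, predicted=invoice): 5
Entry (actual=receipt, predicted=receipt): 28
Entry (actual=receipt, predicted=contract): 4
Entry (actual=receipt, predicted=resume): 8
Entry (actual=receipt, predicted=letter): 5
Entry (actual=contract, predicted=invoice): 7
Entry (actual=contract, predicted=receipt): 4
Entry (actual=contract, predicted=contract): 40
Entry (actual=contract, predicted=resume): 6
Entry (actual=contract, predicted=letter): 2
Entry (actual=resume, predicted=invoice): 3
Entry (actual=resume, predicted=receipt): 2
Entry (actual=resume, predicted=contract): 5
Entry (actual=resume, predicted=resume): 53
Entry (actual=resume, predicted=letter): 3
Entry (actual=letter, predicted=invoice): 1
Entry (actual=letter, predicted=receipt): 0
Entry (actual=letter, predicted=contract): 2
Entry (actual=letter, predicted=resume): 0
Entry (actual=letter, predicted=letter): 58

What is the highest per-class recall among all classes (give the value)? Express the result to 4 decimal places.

Per-class recall (TP/(TP+FN)):
  invoice: TP=21, FN=3+4+6+5=18 → 21/39 = 0.53846
  receipt: TP=28, FN=5+4+8+5=22 → 28/50 = 0.56000
  contract: TP=40, FN=7+4+6+2=19 → 40/59 = 0.67797
  resume: TP=53, FN=3+2+5+3=13 → 53/66 = 0.80303
  letter: TP=58, FN=1+0+2+0=3 → 58/61 = 0.95082
Highest is class 'letter' with recall = 0.9508.

0.9508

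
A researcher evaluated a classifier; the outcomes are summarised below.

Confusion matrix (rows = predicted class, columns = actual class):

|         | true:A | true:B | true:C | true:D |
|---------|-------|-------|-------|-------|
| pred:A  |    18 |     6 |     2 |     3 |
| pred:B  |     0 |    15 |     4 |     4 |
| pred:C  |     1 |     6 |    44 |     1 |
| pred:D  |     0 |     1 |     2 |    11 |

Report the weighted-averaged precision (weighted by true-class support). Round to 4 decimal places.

Per-class precision (TP/(TP+FP)):
  A: TP=18, FP=6+2+3=11 → 18/29 = 0.62069
  B: TP=15, FP=0+4+4=8 → 15/23 = 0.65217
  C: TP=44, FP=1+6+1=8 → 44/52 = 0.84615
  D: TP=11, FP=0+1+2=3 → 11/14 = 0.78571
Weighted-precision = Σ (supportᵢ/N)·precisionᵢ with N=118: (19/118)·0.62069 + (28/118)·0.65217 + (52/118)·0.84615 + (19/118)·0.78571 = 0.7541

0.7541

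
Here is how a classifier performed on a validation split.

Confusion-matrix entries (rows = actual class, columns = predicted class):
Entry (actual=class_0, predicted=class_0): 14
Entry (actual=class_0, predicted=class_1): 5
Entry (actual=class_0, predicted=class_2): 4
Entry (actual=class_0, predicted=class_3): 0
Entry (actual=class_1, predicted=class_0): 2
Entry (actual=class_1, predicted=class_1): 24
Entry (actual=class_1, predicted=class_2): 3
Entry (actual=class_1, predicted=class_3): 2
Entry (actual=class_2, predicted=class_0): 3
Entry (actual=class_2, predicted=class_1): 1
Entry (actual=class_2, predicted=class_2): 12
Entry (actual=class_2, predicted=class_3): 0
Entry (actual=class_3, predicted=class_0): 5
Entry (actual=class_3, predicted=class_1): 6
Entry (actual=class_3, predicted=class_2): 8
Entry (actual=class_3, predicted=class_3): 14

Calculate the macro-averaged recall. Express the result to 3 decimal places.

Per-class recall (TP/(TP+FN)):
  class_0: TP=14, FN=5+4+0=9 → 14/23 = 0.6087
  class_1: TP=24, FN=2+3+2=7 → 24/31 = 0.7742
  class_2: TP=12, FN=3+1+0=4 → 12/16 = 0.7500
  class_3: TP=14, FN=5+6+8=19 → 14/33 = 0.4242
Macro-recall = mean = (0.6087 + 0.7742 + 0.7500 + 0.4242) / 4 = 0.639

0.639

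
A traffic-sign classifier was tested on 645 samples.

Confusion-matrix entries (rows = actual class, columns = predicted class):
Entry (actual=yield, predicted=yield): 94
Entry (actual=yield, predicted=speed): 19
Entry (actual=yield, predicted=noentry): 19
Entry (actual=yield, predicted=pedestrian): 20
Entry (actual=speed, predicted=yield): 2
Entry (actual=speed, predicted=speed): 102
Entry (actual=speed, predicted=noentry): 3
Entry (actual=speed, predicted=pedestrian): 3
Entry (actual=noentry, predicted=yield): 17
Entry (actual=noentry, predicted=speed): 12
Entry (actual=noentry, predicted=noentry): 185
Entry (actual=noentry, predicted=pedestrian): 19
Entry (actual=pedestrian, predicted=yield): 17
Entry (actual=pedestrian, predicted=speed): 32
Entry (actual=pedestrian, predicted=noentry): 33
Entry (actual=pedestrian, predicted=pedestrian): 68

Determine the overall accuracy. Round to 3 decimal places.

0.696

Accuracy = trace / total = (94+102+185+68=449) / 645 = 449/645 = 0.696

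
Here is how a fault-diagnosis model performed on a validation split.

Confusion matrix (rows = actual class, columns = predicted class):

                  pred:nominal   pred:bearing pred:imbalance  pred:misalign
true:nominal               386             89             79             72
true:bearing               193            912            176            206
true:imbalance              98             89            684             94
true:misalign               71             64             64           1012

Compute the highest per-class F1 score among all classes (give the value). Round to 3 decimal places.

0.780

Per-class F1 score (2·TP/(2·TP+FP+FN)):
  nominal: TP=386, FP=193+98+71=362, FN=89+79+72=240 → 772/1374 = 0.5619
  bearing: TP=912, FP=89+89+64=242, FN=193+176+206=575 → 1824/2641 = 0.6906
  imbalance: TP=684, FP=79+176+64=319, FN=98+89+94=281 → 1368/1968 = 0.6951
  misalign: TP=1012, FP=72+206+94=372, FN=71+64+64=199 → 2024/2595 = 0.7800
Highest is class 'misalign' with F1 score = 0.780.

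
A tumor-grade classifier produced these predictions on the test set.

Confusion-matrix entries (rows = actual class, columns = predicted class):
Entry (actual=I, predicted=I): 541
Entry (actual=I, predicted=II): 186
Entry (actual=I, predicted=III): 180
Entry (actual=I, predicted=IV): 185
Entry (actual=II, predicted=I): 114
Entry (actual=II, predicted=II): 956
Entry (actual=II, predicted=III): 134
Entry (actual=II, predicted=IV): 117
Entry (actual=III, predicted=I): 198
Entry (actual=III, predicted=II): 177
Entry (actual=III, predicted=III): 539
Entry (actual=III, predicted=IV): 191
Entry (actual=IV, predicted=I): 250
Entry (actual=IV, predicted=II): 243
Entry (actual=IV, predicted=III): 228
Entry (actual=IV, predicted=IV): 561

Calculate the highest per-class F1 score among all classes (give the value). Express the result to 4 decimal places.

0.6632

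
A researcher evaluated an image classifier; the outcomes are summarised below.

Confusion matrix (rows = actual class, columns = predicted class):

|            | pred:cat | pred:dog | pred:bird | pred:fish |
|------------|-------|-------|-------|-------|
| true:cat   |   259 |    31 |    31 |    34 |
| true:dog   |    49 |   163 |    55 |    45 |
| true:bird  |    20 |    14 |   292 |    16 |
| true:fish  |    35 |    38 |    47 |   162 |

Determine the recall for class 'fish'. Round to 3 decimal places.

One-vs-rest for 'fish': TP = diagonal; FP = other classes predicted 'fish'; FN = 'fish' predicted as other.
recall = TP/(TP+FN).
fish: TP=162, FN=35+38+47=120 → 162/282 = 0.5745

0.574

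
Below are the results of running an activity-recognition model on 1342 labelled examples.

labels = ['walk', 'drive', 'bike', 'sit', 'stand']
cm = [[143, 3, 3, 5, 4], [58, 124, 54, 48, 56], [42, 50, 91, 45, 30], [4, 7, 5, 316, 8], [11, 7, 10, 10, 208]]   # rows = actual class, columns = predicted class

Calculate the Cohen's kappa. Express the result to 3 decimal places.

0.569

Observed agreement pₒ = trace/N = 882/1342 = 0.6572
Expected agreement pₑ = Σ (rowᵢ·colᵢ)/N² = (158·258 + 340·191 + 258·163 + 340·424 + 246·306)/1342² = 0.2039
κ = (pₒ − pₑ)/(1 − pₑ) = (0.6572 − 0.2039)/(1 − 0.2039) = 0.569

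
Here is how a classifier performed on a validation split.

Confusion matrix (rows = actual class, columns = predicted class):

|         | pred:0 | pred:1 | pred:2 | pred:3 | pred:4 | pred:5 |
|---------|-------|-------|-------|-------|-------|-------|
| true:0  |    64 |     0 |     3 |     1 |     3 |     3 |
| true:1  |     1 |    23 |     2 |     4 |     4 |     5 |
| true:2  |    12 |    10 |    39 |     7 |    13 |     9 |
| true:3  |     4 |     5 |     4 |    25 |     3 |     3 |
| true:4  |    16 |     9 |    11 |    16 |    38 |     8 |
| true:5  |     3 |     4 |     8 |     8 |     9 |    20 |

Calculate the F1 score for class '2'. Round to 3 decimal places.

0.497

F1 score = 2·TP/(2·TP+FP+FN).
2: TP=39, FP=3+2+4+11+8=28, FN=12+10+7+13+9=51 → 78/157 = 0.4968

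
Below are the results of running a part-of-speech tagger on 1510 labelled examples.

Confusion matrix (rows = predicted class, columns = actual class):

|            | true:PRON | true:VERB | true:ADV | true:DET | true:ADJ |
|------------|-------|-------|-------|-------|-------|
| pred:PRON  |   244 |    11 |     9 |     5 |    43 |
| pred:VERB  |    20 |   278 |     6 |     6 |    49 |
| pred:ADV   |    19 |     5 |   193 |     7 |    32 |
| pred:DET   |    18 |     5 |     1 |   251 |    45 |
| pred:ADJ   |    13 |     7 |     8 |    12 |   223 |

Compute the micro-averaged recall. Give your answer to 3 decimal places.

Micro-averaging pools counts across classes: ΣTP=1189, ΣFP=321, ΣFN=321.
Micro-recall = TP/(TP+FN) on pooled counts = 0.787 (equals overall accuracy in single-label multiclass).

0.787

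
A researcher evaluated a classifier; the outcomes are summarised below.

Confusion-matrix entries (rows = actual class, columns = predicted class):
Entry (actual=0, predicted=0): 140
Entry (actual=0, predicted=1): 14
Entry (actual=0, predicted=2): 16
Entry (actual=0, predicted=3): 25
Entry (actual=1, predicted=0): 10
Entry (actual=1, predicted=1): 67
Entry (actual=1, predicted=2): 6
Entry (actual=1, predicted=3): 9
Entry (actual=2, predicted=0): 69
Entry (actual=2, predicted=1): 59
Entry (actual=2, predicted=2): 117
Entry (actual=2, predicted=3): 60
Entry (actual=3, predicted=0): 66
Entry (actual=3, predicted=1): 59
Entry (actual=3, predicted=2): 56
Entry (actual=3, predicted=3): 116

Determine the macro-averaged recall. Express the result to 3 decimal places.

0.555

Per-class recall (TP/(TP+FN)):
  0: TP=140, FN=14+16+25=55 → 140/195 = 0.7179
  1: TP=67, FN=10+6+9=25 → 67/92 = 0.7283
  2: TP=117, FN=69+59+60=188 → 117/305 = 0.3836
  3: TP=116, FN=66+59+56=181 → 116/297 = 0.3906
Macro-recall = mean = (0.7179 + 0.7283 + 0.3836 + 0.3906) / 4 = 0.555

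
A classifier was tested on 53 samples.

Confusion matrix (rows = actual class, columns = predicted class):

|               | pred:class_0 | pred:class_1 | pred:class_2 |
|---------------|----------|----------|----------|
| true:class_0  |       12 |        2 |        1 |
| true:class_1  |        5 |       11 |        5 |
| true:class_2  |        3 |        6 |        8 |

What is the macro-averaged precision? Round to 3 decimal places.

0.583

Per-class precision (TP/(TP+FP)):
  class_0: TP=12, FP=5+3=8 → 12/20 = 0.6000
  class_1: TP=11, FP=2+6=8 → 11/19 = 0.5789
  class_2: TP=8, FP=1+5=6 → 8/14 = 0.5714
Macro-precision = mean = (0.6000 + 0.5789 + 0.5714) / 3 = 0.583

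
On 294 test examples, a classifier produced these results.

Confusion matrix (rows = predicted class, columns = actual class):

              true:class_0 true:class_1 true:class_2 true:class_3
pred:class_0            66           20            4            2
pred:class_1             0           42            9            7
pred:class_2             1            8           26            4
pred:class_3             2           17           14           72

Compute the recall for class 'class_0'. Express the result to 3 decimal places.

0.957

One-vs-rest for 'class_0': TP = diagonal; FP = other classes predicted 'class_0'; FN = 'class_0' predicted as other.
recall = TP/(TP+FN).
class_0: TP=66, FN=0+1+2=3 → 66/69 = 0.9565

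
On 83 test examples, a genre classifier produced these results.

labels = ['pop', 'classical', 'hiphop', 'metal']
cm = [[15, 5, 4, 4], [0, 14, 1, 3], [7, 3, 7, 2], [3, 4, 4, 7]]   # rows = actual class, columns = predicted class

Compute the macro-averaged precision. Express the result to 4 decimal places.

0.5034

Per-class precision (TP/(TP+FP)):
  pop: TP=15, FP=0+7+3=10 → 15/25 = 0.60000
  classical: TP=14, FP=5+3+4=12 → 14/26 = 0.53846
  hiphop: TP=7, FP=4+1+4=9 → 7/16 = 0.43750
  metal: TP=7, FP=4+3+2=9 → 7/16 = 0.43750
Macro-precision = mean = (0.60000 + 0.53846 + 0.43750 + 0.43750) / 4 = 0.5034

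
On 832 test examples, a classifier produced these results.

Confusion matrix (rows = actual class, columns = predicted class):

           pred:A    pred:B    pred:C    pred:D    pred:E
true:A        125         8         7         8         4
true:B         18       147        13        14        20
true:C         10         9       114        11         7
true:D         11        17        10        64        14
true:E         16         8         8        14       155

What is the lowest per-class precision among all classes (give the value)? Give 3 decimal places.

0.577

Per-class precision (TP/(TP+FP)):
  A: TP=125, FP=18+10+11+16=55 → 125/180 = 0.6944
  B: TP=147, FP=8+9+17+8=42 → 147/189 = 0.7778
  C: TP=114, FP=7+13+10+8=38 → 114/152 = 0.7500
  D: TP=64, FP=8+14+11+14=47 → 64/111 = 0.5766
  E: TP=155, FP=4+20+7+14=45 → 155/200 = 0.7750
Lowest is class 'D' with precision = 0.577.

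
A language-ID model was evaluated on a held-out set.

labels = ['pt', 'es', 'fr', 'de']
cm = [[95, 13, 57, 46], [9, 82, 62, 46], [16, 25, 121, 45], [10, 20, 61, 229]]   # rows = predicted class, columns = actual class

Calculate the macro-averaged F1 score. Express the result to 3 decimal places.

0.546

Per-class F1 score (2·TP/(2·TP+FP+FN)):
  pt: TP=95, FP=13+57+46=116, FN=9+16+10=35 → 190/341 = 0.5572
  es: TP=82, FP=9+62+46=117, FN=13+25+20=58 → 164/339 = 0.4838
  fr: TP=121, FP=16+25+45=86, FN=57+62+61=180 → 242/508 = 0.4764
  de: TP=229, FP=10+20+61=91, FN=46+46+45=137 → 458/686 = 0.6676
Macro-F1 score = mean = (0.5572 + 0.4838 + 0.4764 + 0.6676) / 4 = 0.546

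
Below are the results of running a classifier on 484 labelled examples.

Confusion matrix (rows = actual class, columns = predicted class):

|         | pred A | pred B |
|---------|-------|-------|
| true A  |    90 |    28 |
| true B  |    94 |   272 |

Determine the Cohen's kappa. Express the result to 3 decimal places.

0.425

Observed agreement pₒ = trace/N = 362/484 = 0.7479
Expected agreement pₑ = Σ (rowᵢ·colᵢ)/N² = (118·184 + 366·300)/484² = 0.5614
κ = (pₒ − pₑ)/(1 − pₑ) = (0.7479 − 0.5614)/(1 − 0.5614) = 0.425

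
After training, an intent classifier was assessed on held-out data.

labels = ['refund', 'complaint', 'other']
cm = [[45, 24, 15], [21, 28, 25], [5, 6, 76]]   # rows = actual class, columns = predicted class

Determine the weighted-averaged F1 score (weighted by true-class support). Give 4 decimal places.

0.5931

Per-class F1 score (2·TP/(2·TP+FP+FN)):
  refund: TP=45, FP=21+5=26, FN=24+15=39 → 90/155 = 0.58065
  complaint: TP=28, FP=24+6=30, FN=21+25=46 → 56/132 = 0.42424
  other: TP=76, FP=15+25=40, FN=5+6=11 → 152/203 = 0.74877
Weighted-F1 score = Σ (supportᵢ/N)·F1 scoreᵢ with N=245: (84/245)·0.58065 + (74/245)·0.42424 + (87/245)·0.74877 = 0.5931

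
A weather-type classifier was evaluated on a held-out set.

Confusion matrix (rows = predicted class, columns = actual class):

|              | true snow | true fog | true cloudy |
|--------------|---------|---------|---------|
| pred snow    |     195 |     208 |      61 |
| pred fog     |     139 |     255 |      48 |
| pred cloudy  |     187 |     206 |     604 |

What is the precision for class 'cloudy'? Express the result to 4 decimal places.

0.6058

Take TP from the diagonal, FP from the rest of the 'cloudy' prediction marginal, FN from the rest of the 'cloudy' actual marginal.
precision = TP/(TP+FP).
cloudy: TP=604, FP=187+206=393 → 604/997 = 0.60582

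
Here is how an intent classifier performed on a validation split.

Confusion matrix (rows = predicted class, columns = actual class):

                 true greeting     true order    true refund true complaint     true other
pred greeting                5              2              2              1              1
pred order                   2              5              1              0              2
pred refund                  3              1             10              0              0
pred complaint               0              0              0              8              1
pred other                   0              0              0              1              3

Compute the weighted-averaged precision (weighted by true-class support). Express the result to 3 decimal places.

0.666

Per-class precision (TP/(TP+FP)):
  greeting: TP=5, FP=2+2+1+1=6 → 5/11 = 0.4545
  order: TP=5, FP=2+1+0+2=5 → 5/10 = 0.5000
  refund: TP=10, FP=3+1+0+0=4 → 10/14 = 0.7143
  complaint: TP=8, FP=0+0+0+1=1 → 8/9 = 0.8889
  other: TP=3, FP=0+0+0+1=1 → 3/4 = 0.7500
Weighted-precision = Σ (supportᵢ/N)·precisionᵢ with N=48: (10/48)·0.4545 + (8/48)·0.5000 + (13/48)·0.7143 + (10/48)·0.8889 + (7/48)·0.7500 = 0.666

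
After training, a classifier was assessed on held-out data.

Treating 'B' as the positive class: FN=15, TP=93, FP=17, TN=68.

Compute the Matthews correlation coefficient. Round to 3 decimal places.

MCC = (TP·TN − FP·FN) / √((TP+FP)(TP+FN)(TN+FP)(TN+FN))
Numerator = 93·68 − 17·15 = 6069
Denominator = √(110·108·85·83) = √83813400 = 9154.9659
MCC = 6069 / 9154.9659 = 0.663

0.663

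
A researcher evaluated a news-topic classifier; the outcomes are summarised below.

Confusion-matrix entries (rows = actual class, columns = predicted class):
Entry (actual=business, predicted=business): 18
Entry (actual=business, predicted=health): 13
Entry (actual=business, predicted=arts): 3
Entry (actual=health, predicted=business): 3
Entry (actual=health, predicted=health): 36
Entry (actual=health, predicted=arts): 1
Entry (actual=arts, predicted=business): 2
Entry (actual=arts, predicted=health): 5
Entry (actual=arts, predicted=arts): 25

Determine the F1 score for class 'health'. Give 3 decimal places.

0.766

Treat 'health' as positive and all other classes as negative.
F1 score = 2·TP/(2·TP+FP+FN).
health: TP=36, FP=13+5=18, FN=3+1=4 → 72/94 = 0.7660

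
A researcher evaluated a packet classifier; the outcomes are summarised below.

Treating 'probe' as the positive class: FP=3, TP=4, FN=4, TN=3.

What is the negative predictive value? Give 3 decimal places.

0.429

NPV = TN/(TN+FN) = 3/(3+4) = 0.429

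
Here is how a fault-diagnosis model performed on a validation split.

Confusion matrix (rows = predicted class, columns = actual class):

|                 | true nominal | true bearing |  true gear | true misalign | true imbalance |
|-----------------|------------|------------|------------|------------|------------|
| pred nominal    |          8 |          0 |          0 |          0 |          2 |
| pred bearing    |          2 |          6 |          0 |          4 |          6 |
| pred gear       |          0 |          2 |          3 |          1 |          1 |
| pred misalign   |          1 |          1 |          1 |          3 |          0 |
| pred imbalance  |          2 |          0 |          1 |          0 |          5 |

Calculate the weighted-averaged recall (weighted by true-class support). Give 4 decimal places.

Per-class recall (TP/(TP+FN)):
  nominal: TP=8, FN=2+0+1+2=5 → 8/13 = 0.61538
  bearing: TP=6, FN=0+2+1+0=3 → 6/9 = 0.66667
  gear: TP=3, FN=0+0+1+1=2 → 3/5 = 0.60000
  misalign: TP=3, FN=0+4+1+0=5 → 3/8 = 0.37500
  imbalance: TP=5, FN=2+6+1+0=9 → 5/14 = 0.35714
Weighted-recall = Σ (supportᵢ/N)·recallᵢ with N=49: (13/49)·0.61538 + (9/49)·0.66667 + (5/49)·0.60000 + (8/49)·0.37500 + (14/49)·0.35714 = 0.5102

0.5102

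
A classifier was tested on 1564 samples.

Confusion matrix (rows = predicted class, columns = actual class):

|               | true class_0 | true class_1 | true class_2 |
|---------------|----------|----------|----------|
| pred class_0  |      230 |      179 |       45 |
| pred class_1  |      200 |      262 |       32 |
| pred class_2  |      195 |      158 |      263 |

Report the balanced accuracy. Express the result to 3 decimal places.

0.526

Balanced accuracy = mean of per-class recall.
  class_0: recall = 230/625 = 0.3680
  class_1: recall = 262/599 = 0.4374
  class_2: recall = 263/340 = 0.7735
Mean = (0.3680 + 0.4374 + 0.7735) / 3 = 0.526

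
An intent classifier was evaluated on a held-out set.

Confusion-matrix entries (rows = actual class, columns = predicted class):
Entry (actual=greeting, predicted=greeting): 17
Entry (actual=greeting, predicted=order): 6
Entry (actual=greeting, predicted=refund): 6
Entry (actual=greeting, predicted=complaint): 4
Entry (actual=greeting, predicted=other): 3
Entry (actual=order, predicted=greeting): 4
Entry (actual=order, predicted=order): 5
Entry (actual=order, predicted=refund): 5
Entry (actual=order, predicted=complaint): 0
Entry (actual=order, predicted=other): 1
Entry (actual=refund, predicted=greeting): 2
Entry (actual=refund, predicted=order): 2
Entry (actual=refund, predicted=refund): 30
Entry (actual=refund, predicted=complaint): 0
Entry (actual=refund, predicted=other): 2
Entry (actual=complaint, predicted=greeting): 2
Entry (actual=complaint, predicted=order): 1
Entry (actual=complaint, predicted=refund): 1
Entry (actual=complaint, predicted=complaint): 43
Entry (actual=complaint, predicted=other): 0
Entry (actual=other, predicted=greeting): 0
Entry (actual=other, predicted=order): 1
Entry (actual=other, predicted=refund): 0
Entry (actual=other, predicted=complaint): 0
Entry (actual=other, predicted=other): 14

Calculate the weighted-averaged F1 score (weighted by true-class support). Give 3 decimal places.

Per-class F1 score (2·TP/(2·TP+FP+FN)):
  greeting: TP=17, FP=4+2+2+0=8, FN=6+6+4+3=19 → 34/61 = 0.5574
  order: TP=5, FP=6+2+1+1=10, FN=4+5+0+1=10 → 10/30 = 0.3333
  refund: TP=30, FP=6+5+1+0=12, FN=2+2+0+2=6 → 60/78 = 0.7692
  complaint: TP=43, FP=4+0+0+0=4, FN=2+1+1+0=4 → 86/94 = 0.9149
  other: TP=14, FP=3+1+2+0=6, FN=0+1+0+0=1 → 28/35 = 0.8000
Weighted-F1 score = Σ (supportᵢ/N)·F1 scoreᵢ with N=149: (36/149)·0.5574 + (15/149)·0.3333 + (36/149)·0.7692 + (47/149)·0.9149 + (15/149)·0.8000 = 0.723

0.723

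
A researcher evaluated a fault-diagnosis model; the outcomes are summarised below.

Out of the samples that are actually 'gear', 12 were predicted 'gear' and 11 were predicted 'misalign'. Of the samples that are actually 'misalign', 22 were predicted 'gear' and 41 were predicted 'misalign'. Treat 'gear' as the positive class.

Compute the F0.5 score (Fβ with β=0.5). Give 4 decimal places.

0.3774

Fβ = (1+β²)·TP / ((1+β²)·TP + β²·FN + FP), with β²=1/4
= 1.25·12 / (1.25·12 + 0.25·11 + 22) = 0.3774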